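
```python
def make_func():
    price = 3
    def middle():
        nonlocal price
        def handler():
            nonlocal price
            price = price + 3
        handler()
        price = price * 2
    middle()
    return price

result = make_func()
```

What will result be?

Step 1: price = 3.
Step 2: handler() adds 3: price = 3 + 3 = 6.
Step 3: middle() doubles: price = 6 * 2 = 12.
Step 4: result = 12

The answer is 12.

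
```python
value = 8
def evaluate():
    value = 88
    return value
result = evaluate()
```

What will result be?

Step 1: Global value = 8.
Step 2: evaluate() creates local value = 88, shadowing the global.
Step 3: Returns local value = 88. result = 88

The answer is 88.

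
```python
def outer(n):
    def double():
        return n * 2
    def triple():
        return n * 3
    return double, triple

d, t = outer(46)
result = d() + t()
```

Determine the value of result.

Step 1: Both closures capture the same n = 46.
Step 2: d() = 46 * 2 = 92, t() = 46 * 3 = 138.
Step 3: result = 92 + 138 = 230

The answer is 230.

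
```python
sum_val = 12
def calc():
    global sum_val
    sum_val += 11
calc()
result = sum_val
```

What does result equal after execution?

Step 1: sum_val = 12 globally.
Step 2: calc() modifies global sum_val: sum_val += 11 = 23.
Step 3: result = 23

The answer is 23.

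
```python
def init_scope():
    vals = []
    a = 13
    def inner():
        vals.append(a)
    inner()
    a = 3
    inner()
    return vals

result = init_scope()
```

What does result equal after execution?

Step 1: a = 13. inner() appends current a to vals.
Step 2: First inner(): appends 13. Then a = 3.
Step 3: Second inner(): appends 3 (closure sees updated a). result = [13, 3]

The answer is [13, 3].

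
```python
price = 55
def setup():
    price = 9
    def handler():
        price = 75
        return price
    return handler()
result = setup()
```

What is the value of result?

Step 1: Three scopes define price: global (55), setup (9), handler (75).
Step 2: handler() has its own local price = 75, which shadows both enclosing and global.
Step 3: result = 75 (local wins in LEGB)

The answer is 75.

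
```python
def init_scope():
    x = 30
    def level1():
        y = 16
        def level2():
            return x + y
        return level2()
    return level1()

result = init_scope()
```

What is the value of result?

Step 1: x = 30 in init_scope. y = 16 in level1.
Step 2: level2() reads x = 30 and y = 16 from enclosing scopes.
Step 3: result = 30 + 16 = 46

The answer is 46.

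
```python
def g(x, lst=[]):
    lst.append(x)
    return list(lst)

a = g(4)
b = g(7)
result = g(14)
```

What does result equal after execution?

Step 1: Default list is shared. list() creates copies for return values.
Step 2: Internal list grows: [4] -> [4, 7] -> [4, 7, 14].
Step 3: result = [4, 7, 14]

The answer is [4, 7, 14].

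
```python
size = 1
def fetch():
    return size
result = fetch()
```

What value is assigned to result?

Step 1: size = 1 is defined in the global scope.
Step 2: fetch() looks up size. No local size exists, so Python checks the global scope via LEGB rule and finds size = 1.
Step 3: result = 1

The answer is 1.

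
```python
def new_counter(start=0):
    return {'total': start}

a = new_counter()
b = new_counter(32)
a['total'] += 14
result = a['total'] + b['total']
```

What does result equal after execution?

Step 1: new_counter() returns a new dict each call (immutable default 0).
Step 2: a = {'total': 0}, b = {'total': 32}.
Step 3: a['total'] += 14 = 14. result = 14 + 32 = 46

The answer is 46.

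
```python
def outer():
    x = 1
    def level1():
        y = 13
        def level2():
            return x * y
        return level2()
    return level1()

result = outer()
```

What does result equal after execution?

Step 1: x = 1 in outer. y = 13 in level1.
Step 2: level2() reads x = 1 and y = 13 from enclosing scopes.
Step 3: result = 1 * 13 = 13

The answer is 13.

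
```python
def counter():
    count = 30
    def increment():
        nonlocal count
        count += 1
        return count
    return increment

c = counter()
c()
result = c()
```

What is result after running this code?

Step 1: counter() creates closure with count = 30.
Step 2: Each c() call increments count via nonlocal. After 2 calls: 30 + 2 = 32.
Step 3: result = 32

The answer is 32.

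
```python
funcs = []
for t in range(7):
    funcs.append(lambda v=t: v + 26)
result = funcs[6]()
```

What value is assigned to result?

Step 1: Default argument v=t captures t's value at definition time.
Step 2: funcs[6] was defined when t = 6, so v defaults to 6.
Step 3: result = 6 + 26 = 32 (default arg fixes the late binding issue)

The answer is 32.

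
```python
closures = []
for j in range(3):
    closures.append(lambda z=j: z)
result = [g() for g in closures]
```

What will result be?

Step 1: Default arg z=j captures j at each iteration.
Step 2: Each lambda has its own default: 0, 1, ..., 2.
Step 3: result = [0, 1, 2]

The answer is [0, 1, 2].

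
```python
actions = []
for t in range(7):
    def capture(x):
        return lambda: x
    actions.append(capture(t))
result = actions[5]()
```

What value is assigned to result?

Step 1: capture(t) creates a new scope capturing x = t at call time.
Step 2: actions[5] = capture(5), so its lambda captures x = 5.
Step 3: result = 5 (closure factory fixes late binding)

The answer is 5.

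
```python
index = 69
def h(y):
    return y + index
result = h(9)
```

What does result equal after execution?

Step 1: index = 69 is defined globally.
Step 2: h(9) uses parameter y = 9 and looks up index from global scope = 69.
Step 3: result = 9 + 69 = 78

The answer is 78.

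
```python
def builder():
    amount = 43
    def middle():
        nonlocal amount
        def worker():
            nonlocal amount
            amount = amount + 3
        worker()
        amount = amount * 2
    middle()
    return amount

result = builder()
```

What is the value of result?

Step 1: amount = 43.
Step 2: worker() adds 3: amount = 43 + 3 = 46.
Step 3: middle() doubles: amount = 46 * 2 = 92.
Step 4: result = 92

The answer is 92.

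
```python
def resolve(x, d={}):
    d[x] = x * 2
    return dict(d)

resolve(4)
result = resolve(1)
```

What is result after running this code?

Step 1: Mutable default dict is shared across calls.
Step 2: First call adds 4: 8. Second call adds 1: 2.
Step 3: result = {4: 8, 1: 2}

The answer is {4: 8, 1: 2}.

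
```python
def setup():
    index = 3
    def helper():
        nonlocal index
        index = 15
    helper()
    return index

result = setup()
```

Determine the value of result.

Step 1: setup() sets index = 3.
Step 2: helper() uses nonlocal to reassign index = 15.
Step 3: result = 15

The answer is 15.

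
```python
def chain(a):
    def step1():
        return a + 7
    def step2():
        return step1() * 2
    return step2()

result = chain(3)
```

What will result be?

Step 1: chain(3) captures a = 3.
Step 2: step2() calls step1() which returns 3 + 7 = 10.
Step 3: step2() returns 10 * 2 = 20

The answer is 20.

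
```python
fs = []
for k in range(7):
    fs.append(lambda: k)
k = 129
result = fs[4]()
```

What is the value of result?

Step 1: Lambdas capture the variable k by reference, not by value.
Step 2: After the loop, k is reassigned to 129.
Step 3: fs[4]() looks up the current k = 129. result = 129

The answer is 129.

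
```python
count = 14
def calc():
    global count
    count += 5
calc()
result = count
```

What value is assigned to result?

Step 1: count = 14 globally.
Step 2: calc() modifies global count: count += 5 = 19.
Step 3: result = 19

The answer is 19.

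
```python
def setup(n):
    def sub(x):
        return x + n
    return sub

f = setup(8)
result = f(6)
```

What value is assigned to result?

Step 1: setup(8) creates a closure that captures n = 8.
Step 2: f(6) calls the closure with x = 6, returning 6 + 8 = 14.
Step 3: result = 14

The answer is 14.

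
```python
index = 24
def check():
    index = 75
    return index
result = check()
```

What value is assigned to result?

Step 1: Global index = 24.
Step 2: check() creates local index = 75, shadowing the global.
Step 3: Returns local index = 75. result = 75

The answer is 75.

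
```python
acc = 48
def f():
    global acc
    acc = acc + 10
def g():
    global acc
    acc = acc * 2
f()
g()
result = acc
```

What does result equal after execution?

Step 1: acc = 48.
Step 2: f() adds 10: acc = 48 + 10 = 58.
Step 3: g() doubles: acc = 58 * 2 = 116.
Step 4: result = 116

The answer is 116.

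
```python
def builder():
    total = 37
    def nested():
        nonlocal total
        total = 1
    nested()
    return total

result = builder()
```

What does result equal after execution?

Step 1: builder() sets total = 37.
Step 2: nested() uses nonlocal to reassign total = 1.
Step 3: result = 1

The answer is 1.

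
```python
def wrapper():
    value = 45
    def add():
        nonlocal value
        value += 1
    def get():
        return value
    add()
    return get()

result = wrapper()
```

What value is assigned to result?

Step 1: value = 45. add() modifies it via nonlocal, get() reads it.
Step 2: add() makes value = 45 + 1 = 46.
Step 3: get() returns 46. result = 46

The answer is 46.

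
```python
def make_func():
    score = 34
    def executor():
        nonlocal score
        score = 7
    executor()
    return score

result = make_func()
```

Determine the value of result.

Step 1: make_func() sets score = 34.
Step 2: executor() uses nonlocal to reassign score = 7.
Step 3: result = 7

The answer is 7.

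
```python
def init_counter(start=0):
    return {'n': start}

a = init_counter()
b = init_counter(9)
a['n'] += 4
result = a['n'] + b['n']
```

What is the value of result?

Step 1: init_counter() returns a new dict each call (immutable default 0).
Step 2: a = {'n': 0}, b = {'n': 9}.
Step 3: a['n'] += 4 = 4. result = 4 + 9 = 13

The answer is 13.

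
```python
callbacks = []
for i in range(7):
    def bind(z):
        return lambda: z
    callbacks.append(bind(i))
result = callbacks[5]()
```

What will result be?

Step 1: bind(i) creates a new scope capturing z = i at call time.
Step 2: callbacks[5] = bind(5), so its lambda captures z = 5.
Step 3: result = 5 (closure factory fixes late binding)

The answer is 5.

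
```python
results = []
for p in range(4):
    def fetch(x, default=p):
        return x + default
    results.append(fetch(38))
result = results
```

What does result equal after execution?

Step 1: Default argument default=p is evaluated at function definition time.
Step 2: Each iteration creates fetch with default = current p value.
Step 3: fetch(38) returns 38 + default. results = [38, 39, 40, 41]

The answer is [38, 39, 40, 41].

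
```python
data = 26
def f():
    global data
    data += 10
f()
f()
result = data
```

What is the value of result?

Step 1: data = 26.
Step 2: First f(): data = 26 + 10 = 36.
Step 3: Second f(): data = 36 + 10 = 46. result = 46

The answer is 46.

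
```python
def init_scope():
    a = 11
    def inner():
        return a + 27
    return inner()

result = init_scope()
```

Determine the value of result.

Step 1: init_scope() defines a = 11.
Step 2: inner() reads a = 11 from enclosing scope, returns 11 + 27 = 38.
Step 3: result = 38

The answer is 38.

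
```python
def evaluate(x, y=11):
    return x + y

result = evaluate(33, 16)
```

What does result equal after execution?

Step 1: evaluate(33, 16) overrides default y with 16.
Step 2: Returns 33 + 16 = 49.
Step 3: result = 49

The answer is 49.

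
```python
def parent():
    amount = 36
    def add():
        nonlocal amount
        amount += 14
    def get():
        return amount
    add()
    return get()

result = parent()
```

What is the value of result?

Step 1: amount = 36. add() modifies it via nonlocal, get() reads it.
Step 2: add() makes amount = 36 + 14 = 50.
Step 3: get() returns 50. result = 50

The answer is 50.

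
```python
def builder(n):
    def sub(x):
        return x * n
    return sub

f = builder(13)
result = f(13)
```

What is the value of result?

Step 1: builder(13) creates a closure capturing n = 13.
Step 2: f(13) computes 13 * 13 = 169.
Step 3: result = 169

The answer is 169.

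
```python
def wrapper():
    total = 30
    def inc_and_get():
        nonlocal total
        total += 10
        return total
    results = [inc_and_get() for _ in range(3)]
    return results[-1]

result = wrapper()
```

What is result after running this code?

Step 1: total = 30.
Step 2: Three calls to inc_and_get(), each adding 10.
Step 3: Last value = 30 + 10 * 3 = 60

The answer is 60.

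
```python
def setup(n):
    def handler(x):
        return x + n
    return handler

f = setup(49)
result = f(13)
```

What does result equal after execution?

Step 1: setup(49) creates a closure that captures n = 49.
Step 2: f(13) calls the closure with x = 13, returning 13 + 49 = 62.
Step 3: result = 62

The answer is 62.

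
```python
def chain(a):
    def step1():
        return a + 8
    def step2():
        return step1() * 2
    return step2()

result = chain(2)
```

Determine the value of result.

Step 1: chain(2) captures a = 2.
Step 2: step2() calls step1() which returns 2 + 8 = 10.
Step 3: step2() returns 10 * 2 = 20

The answer is 20.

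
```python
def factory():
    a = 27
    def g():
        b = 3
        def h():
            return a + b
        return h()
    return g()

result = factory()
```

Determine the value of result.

Step 1: factory() defines a = 27. g() defines b = 3.
Step 2: h() accesses both from enclosing scopes: a = 27, b = 3.
Step 3: result = 27 + 3 = 30

The answer is 30.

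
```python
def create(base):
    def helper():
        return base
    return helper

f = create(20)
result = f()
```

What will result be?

Step 1: create(20) creates closure capturing base = 20.
Step 2: f() returns the captured base = 20.
Step 3: result = 20

The answer is 20.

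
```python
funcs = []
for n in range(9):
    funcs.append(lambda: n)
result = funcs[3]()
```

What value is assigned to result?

Step 1: The loop creates 9 lambdas, all referencing the same variable n.
Step 2: After the loop, n = 8 (final value).
Step 3: funcs[3]() looks up n at call time and finds 8. This is the late binding gotcha. result = 8

The answer is 8.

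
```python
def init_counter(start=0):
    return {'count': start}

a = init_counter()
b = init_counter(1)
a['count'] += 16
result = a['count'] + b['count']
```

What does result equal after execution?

Step 1: init_counter() returns a new dict each call (immutable default 0).
Step 2: a = {'count': 0}, b = {'count': 1}.
Step 3: a['count'] += 16 = 16. result = 16 + 1 = 17

The answer is 17.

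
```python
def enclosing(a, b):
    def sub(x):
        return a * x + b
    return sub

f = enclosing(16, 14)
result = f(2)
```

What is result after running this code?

Step 1: enclosing(16, 14) captures a = 16, b = 14.
Step 2: f(2) computes 16 * 2 + 14 = 46.
Step 3: result = 46

The answer is 46.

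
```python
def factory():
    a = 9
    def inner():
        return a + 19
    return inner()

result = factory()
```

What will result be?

Step 1: factory() defines a = 9.
Step 2: inner() reads a = 9 from enclosing scope, returns 9 + 19 = 28.
Step 3: result = 28

The answer is 28.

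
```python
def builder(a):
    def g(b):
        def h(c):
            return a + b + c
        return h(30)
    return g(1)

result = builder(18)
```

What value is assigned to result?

Step 1: a = 18, b = 1, c = 30 across three nested scopes.
Step 2: h() accesses all three via LEGB rule.
Step 3: result = 18 + 1 + 30 = 49

The answer is 49.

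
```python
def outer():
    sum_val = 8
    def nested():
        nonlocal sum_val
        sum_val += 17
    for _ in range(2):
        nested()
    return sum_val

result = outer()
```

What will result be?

Step 1: sum_val = 8.
Step 2: nested() is called 2 times in a loop, each adding 17 via nonlocal.
Step 3: sum_val = 8 + 17 * 2 = 42

The answer is 42.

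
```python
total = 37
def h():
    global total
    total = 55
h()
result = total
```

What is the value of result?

Step 1: total = 37 globally.
Step 2: h() declares global total and sets it to 55.
Step 3: After h(), global total = 55. result = 55

The answer is 55.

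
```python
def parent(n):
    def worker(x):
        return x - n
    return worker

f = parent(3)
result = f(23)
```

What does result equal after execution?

Step 1: parent(3) creates a closure capturing n = 3.
Step 2: f(23) computes 23 - 3 = 20.
Step 3: result = 20

The answer is 20.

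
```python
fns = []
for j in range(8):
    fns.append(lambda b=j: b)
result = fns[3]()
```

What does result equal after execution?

Step 1: Default argument b=j captures j's value at each iteration.
Step 2: fns[3] captured b = 3 when j was 3.
Step 3: result = 3

The answer is 3.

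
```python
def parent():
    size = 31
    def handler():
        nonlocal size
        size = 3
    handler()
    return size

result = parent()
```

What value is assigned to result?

Step 1: parent() sets size = 31.
Step 2: handler() uses nonlocal to reassign size = 3.
Step 3: result = 3

The answer is 3.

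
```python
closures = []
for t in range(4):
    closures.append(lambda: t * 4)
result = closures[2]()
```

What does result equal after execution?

Step 1: All lambdas reference the same variable t (late binding).
Step 2: After the loop, t = 3. Every lambda returns t * 4.
Step 3: closures[2]() = 3 * 4 = 12

The answer is 12.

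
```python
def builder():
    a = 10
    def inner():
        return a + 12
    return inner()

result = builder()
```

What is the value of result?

Step 1: builder() defines a = 10.
Step 2: inner() reads a = 10 from enclosing scope, returns 10 + 12 = 22.
Step 3: result = 22

The answer is 22.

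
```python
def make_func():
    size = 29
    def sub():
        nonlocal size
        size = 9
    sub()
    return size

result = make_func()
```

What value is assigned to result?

Step 1: make_func() sets size = 29.
Step 2: sub() uses nonlocal to reassign size = 9.
Step 3: result = 9

The answer is 9.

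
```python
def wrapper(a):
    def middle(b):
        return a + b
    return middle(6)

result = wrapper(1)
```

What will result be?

Step 1: wrapper(1) passes a = 1.
Step 2: middle(6) has b = 6, reads a = 1 from enclosing.
Step 3: result = 1 + 6 = 7

The answer is 7.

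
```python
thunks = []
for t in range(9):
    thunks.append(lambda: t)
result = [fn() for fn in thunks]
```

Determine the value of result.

Step 1: All 9 lambdas share the same variable t.
Step 2: After the loop, t = 8.
Step 3: Each call returns 8. result = [8, 8, 8, 8, 8, 8, 8, 8, 8]

The answer is [8, 8, 8, 8, 8, 8, 8, 8, 8].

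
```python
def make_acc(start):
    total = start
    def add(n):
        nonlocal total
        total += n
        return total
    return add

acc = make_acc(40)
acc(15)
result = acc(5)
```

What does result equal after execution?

Step 1: make_acc(40) creates closure with total = 40.
Step 2: First acc(15): total = 40 + 15 = 55.
Step 3: Second acc(5): total = 55 + 5 = 60. result = 60

The answer is 60.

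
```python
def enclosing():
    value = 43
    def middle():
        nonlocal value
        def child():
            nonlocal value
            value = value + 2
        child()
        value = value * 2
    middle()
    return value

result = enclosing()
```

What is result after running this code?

Step 1: value = 43.
Step 2: child() adds 2: value = 43 + 2 = 45.
Step 3: middle() doubles: value = 45 * 2 = 90.
Step 4: result = 90

The answer is 90.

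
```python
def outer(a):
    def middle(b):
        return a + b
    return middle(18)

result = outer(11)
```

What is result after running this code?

Step 1: outer(11) passes a = 11.
Step 2: middle(18) has b = 18, reads a = 11 from enclosing.
Step 3: result = 11 + 18 = 29

The answer is 29.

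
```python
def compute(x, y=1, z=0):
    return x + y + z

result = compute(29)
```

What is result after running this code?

Step 1: compute(29) uses defaults y = 1, z = 0.
Step 2: Returns 29 + 1 + 0 = 30.
Step 3: result = 30

The answer is 30.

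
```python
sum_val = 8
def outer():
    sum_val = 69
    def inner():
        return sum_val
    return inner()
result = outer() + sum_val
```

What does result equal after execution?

Step 1: Global sum_val = 8. outer() shadows with sum_val = 69.
Step 2: inner() returns enclosing sum_val = 69. outer() = 69.
Step 3: result = 69 + global sum_val (8) = 77

The answer is 77.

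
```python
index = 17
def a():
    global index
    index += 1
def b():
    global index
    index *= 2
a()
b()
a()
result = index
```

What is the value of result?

Step 1: index = 17.
Step 2: a(): index = 17 + 1 = 18.
Step 3: b(): index = 18 * 2 = 36.
Step 4: a(): index = 36 + 1 = 37

The answer is 37.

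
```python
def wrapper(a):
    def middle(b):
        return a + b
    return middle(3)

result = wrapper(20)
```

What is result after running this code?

Step 1: wrapper(20) passes a = 20.
Step 2: middle(3) has b = 3, reads a = 20 from enclosing.
Step 3: result = 20 + 3 = 23

The answer is 23.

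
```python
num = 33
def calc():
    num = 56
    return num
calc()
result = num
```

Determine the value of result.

Step 1: num = 33 globally.
Step 2: calc() creates a LOCAL num = 56 (no global keyword!).
Step 3: The global num is unchanged. result = 33

The answer is 33.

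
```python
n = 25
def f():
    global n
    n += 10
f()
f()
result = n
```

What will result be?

Step 1: n = 25.
Step 2: First f(): n = 25 + 10 = 35.
Step 3: Second f(): n = 35 + 10 = 45. result = 45

The answer is 45.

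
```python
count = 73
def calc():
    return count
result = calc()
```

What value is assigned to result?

Step 1: count = 73 is defined in the global scope.
Step 2: calc() looks up count. No local count exists, so Python checks the global scope via LEGB rule and finds count = 73.
Step 3: result = 73

The answer is 73.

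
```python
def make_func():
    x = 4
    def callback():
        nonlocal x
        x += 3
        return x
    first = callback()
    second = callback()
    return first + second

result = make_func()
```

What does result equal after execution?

Step 1: x starts at 4.
Step 2: First call: x = 4 + 3 = 7, returns 7.
Step 3: Second call: x = 7 + 3 = 10, returns 10.
Step 4: result = 7 + 10 = 17

The answer is 17.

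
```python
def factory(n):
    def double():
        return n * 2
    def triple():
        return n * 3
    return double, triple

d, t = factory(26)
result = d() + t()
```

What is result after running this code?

Step 1: Both closures capture the same n = 26.
Step 2: d() = 26 * 2 = 52, t() = 26 * 3 = 78.
Step 3: result = 52 + 78 = 130

The answer is 130.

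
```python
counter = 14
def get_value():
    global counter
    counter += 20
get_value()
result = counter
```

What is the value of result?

Step 1: counter = 14 globally.
Step 2: get_value() modifies global counter: counter += 20 = 34.
Step 3: result = 34

The answer is 34.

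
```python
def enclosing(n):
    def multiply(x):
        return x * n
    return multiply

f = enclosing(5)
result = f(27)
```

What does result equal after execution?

Step 1: enclosing(5) returns multiply closure with n = 5.
Step 2: f(27) computes 27 * 5 = 135.
Step 3: result = 135

The answer is 135.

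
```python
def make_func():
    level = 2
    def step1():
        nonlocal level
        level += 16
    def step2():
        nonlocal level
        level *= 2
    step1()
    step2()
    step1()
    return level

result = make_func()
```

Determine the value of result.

Step 1: level = 2.
Step 2: step1(): level = 2 + 16 = 18.
Step 3: step2(): level = 18 * 2 = 36.
Step 4: step1(): level = 36 + 16 = 52. result = 52

The answer is 52.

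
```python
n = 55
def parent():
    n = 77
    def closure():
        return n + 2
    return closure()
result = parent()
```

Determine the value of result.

Step 1: parent() shadows global n with n = 77.
Step 2: closure() finds n = 77 in enclosing scope, computes 77 + 2 = 79.
Step 3: result = 79

The answer is 79.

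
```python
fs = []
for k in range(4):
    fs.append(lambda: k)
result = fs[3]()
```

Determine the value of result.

Step 1: The loop creates 4 lambdas, all referencing the same variable k.
Step 2: After the loop, k = 3 (final value).
Step 3: fs[3]() looks up k at call time and finds 3. This is the late binding gotcha. result = 3

The answer is 3.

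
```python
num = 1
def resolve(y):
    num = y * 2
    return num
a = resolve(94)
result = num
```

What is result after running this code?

Step 1: Global num = 1.
Step 2: resolve(94) creates local num = 94 * 2 = 188.
Step 3: Global num unchanged because no global keyword. result = 1

The answer is 1.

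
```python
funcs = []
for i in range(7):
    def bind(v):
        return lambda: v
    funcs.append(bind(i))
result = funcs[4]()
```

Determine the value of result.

Step 1: bind(i) creates a new scope capturing v = i at call time.
Step 2: funcs[4] = bind(4), so its lambda captures v = 4.
Step 3: result = 4 (closure factory fixes late binding)

The answer is 4.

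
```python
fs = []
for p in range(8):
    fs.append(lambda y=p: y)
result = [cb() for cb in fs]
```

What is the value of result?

Step 1: Default arg y=p captures p at each iteration.
Step 2: Each lambda has its own default: 0, 1, ..., 7.
Step 3: result = [0, 1, 2, 3, 4, 5, 6, 7]

The answer is [0, 1, 2, 3, 4, 5, 6, 7].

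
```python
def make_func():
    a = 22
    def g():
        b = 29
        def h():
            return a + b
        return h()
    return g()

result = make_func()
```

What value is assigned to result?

Step 1: make_func() defines a = 22. g() defines b = 29.
Step 2: h() accesses both from enclosing scopes: a = 22, b = 29.
Step 3: result = 22 + 29 = 51

The answer is 51.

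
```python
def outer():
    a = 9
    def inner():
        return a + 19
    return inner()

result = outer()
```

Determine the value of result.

Step 1: outer() defines a = 9.
Step 2: inner() reads a = 9 from enclosing scope, returns 9 + 19 = 28.
Step 3: result = 28

The answer is 28.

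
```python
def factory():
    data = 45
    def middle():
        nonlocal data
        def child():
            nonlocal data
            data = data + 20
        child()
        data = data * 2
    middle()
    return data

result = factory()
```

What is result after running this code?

Step 1: data = 45.
Step 2: child() adds 20: data = 45 + 20 = 65.
Step 3: middle() doubles: data = 65 * 2 = 130.
Step 4: result = 130

The answer is 130.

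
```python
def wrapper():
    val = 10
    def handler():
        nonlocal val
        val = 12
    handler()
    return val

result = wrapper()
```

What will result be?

Step 1: wrapper() sets val = 10.
Step 2: handler() uses nonlocal to reassign val = 12.
Step 3: result = 12

The answer is 12.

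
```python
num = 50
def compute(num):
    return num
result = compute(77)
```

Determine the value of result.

Step 1: Global num = 50.
Step 2: compute(77) takes parameter num = 77, which shadows the global.
Step 3: result = 77

The answer is 77.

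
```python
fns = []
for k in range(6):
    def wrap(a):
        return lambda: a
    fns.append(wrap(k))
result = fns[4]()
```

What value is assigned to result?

Step 1: wrap(k) creates a new scope capturing a = k at call time.
Step 2: fns[4] = wrap(4), so its lambda captures a = 4.
Step 3: result = 4 (closure factory fixes late binding)

The answer is 4.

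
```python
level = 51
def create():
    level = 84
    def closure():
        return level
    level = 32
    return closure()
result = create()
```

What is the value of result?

Step 1: create() sets level = 84, then later level = 32.
Step 2: closure() is called after level is reassigned to 32. Closures capture variables by reference, not by value.
Step 3: result = 32

The answer is 32.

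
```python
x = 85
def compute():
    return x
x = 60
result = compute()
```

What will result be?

Step 1: x is first set to 85, then reassigned to 60.
Step 2: compute() is called after the reassignment, so it looks up the current global x = 60.
Step 3: result = 60

The answer is 60.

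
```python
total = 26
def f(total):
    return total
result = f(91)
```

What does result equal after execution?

Step 1: Global total = 26.
Step 2: f(91) takes parameter total = 91, which shadows the global.
Step 3: result = 91

The answer is 91.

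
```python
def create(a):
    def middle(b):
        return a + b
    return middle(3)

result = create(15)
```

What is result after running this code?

Step 1: create(15) passes a = 15.
Step 2: middle(3) has b = 3, reads a = 15 from enclosing.
Step 3: result = 15 + 3 = 18

The answer is 18.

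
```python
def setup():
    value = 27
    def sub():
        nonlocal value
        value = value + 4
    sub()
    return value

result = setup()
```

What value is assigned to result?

Step 1: setup() sets value = 27.
Step 2: sub() uses nonlocal to modify value in setup's scope: value = 27 + 4 = 31.
Step 3: setup() returns the modified value = 31

The answer is 31.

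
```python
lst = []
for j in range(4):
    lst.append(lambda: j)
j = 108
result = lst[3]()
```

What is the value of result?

Step 1: Lambdas capture the variable j by reference, not by value.
Step 2: After the loop, j is reassigned to 108.
Step 3: lst[3]() looks up the current j = 108. result = 108

The answer is 108.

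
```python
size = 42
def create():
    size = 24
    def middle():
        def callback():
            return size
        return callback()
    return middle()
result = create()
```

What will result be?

Step 1: create() defines size = 24. middle() and callback() have no local size.
Step 2: callback() checks local (none), enclosing middle() (none), enclosing create() and finds size = 24.
Step 3: result = 24

The answer is 24.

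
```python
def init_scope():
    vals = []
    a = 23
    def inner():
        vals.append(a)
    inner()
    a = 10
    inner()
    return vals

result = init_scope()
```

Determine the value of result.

Step 1: a = 23. inner() appends current a to vals.
Step 2: First inner(): appends 23. Then a = 10.
Step 3: Second inner(): appends 10 (closure sees updated a). result = [23, 10]

The answer is [23, 10].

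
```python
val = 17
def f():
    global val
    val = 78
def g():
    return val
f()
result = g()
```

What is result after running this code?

Step 1: val = 17.
Step 2: f() sets global val = 78.
Step 3: g() reads global val = 78. result = 78

The answer is 78.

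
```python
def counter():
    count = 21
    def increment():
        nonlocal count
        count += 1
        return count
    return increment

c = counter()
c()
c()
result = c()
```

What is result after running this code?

Step 1: counter() creates closure with count = 21.
Step 2: Each c() call increments count via nonlocal. After 3 calls: 21 + 3 = 24.
Step 3: result = 24

The answer is 24.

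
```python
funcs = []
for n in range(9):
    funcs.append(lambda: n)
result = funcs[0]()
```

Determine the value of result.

Step 1: The loop creates 9 lambdas, all referencing the same variable n.
Step 2: After the loop, n = 8 (final value).
Step 3: funcs[0]() looks up n at call time and finds 8. This is the late binding gotcha. result = 8

The answer is 8.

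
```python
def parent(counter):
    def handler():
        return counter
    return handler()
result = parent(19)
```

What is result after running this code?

Step 1: parent(19) binds parameter counter = 19.
Step 2: handler() looks up counter in enclosing scope and finds the parameter counter = 19.
Step 3: result = 19

The answer is 19.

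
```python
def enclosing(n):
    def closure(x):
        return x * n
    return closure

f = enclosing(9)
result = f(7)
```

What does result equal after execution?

Step 1: enclosing(9) creates a closure capturing n = 9.
Step 2: f(7) computes 7 * 9 = 63.
Step 3: result = 63

The answer is 63.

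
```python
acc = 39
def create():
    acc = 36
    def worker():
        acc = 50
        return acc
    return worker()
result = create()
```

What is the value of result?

Step 1: Three scopes define acc: global (39), create (36), worker (50).
Step 2: worker() has its own local acc = 50, which shadows both enclosing and global.
Step 3: result = 50 (local wins in LEGB)

The answer is 50.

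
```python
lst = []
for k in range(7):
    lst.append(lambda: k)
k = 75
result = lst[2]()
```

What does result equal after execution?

Step 1: Lambdas capture the variable k by reference, not by value.
Step 2: After the loop, k is reassigned to 75.
Step 3: lst[2]() looks up the current k = 75. result = 75

The answer is 75.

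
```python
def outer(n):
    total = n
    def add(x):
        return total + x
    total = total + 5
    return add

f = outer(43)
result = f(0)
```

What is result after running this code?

Step 1: outer(43) sets total = 43, then total = 43 + 5 = 48.
Step 2: Closures capture by reference, so add sees total = 48.
Step 3: f(0) returns 48 + 0 = 48

The answer is 48.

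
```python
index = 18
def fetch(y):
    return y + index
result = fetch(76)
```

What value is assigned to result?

Step 1: index = 18 is defined globally.
Step 2: fetch(76) uses parameter y = 76 and looks up index from global scope = 18.
Step 3: result = 76 + 18 = 94

The answer is 94.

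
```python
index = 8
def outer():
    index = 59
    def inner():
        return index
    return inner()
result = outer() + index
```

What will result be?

Step 1: Global index = 8. outer() shadows with index = 59.
Step 2: inner() returns enclosing index = 59. outer() = 59.
Step 3: result = 59 + global index (8) = 67

The answer is 67.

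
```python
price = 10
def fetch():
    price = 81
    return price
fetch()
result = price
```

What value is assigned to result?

Step 1: price = 10 globally.
Step 2: fetch() creates a LOCAL price = 81 (no global keyword!).
Step 3: The global price is unchanged. result = 10

The answer is 10.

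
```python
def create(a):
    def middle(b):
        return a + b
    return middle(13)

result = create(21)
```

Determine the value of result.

Step 1: create(21) passes a = 21.
Step 2: middle(13) has b = 13, reads a = 21 from enclosing.
Step 3: result = 21 + 13 = 34

The answer is 34.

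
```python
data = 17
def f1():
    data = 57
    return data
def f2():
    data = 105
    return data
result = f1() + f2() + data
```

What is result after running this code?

Step 1: Each function shadows global data with its own local.
Step 2: f1() returns 57, f2() returns 105.
Step 3: Global data = 17 is unchanged. result = 57 + 105 + 17 = 179

The answer is 179.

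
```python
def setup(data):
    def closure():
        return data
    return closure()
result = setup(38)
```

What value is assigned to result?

Step 1: setup(38) binds parameter data = 38.
Step 2: closure() looks up data in enclosing scope and finds the parameter data = 38.
Step 3: result = 38

The answer is 38.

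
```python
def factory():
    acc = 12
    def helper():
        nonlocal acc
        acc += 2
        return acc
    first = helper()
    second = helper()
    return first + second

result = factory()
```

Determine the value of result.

Step 1: acc starts at 12.
Step 2: First call: acc = 12 + 2 = 14, returns 14.
Step 3: Second call: acc = 14 + 2 = 16, returns 16.
Step 4: result = 14 + 16 = 30

The answer is 30.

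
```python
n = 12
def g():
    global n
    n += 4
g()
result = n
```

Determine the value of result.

Step 1: n = 12 globally.
Step 2: g() modifies global n: n += 4 = 16.
Step 3: result = 16

The answer is 16.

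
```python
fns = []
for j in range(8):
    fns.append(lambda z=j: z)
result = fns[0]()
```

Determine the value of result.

Step 1: Default argument z=j captures j's value at each iteration.
Step 2: fns[0] captured z = 0 when j was 0.
Step 3: result = 0

The answer is 0.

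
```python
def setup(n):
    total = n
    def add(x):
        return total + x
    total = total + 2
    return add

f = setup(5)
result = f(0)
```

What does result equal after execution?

Step 1: setup(5) sets total = 5, then total = 5 + 2 = 7.
Step 2: Closures capture by reference, so add sees total = 7.
Step 3: f(0) returns 7 + 0 = 7

The answer is 7.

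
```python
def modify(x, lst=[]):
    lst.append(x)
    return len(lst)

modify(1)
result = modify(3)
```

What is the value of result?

Step 1: Mutable default list persists between calls.
Step 2: First call: lst = [1], len = 1. Second call: lst = [1, 3], len = 2.
Step 3: result = 2

The answer is 2.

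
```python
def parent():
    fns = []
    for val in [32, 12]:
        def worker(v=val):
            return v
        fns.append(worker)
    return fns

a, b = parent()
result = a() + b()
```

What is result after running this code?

Step 1: Default argument v=val captures val at each iteration.
Step 2: a() returns 32 (captured at first iteration), b() returns 12 (captured at second).
Step 3: result = 32 + 12 = 44

The answer is 44.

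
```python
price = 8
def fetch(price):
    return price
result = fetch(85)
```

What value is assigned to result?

Step 1: Global price = 8.
Step 2: fetch(85) takes parameter price = 85, which shadows the global.
Step 3: result = 85

The answer is 85.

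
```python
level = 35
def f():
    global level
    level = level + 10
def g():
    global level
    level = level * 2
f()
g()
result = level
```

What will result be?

Step 1: level = 35.
Step 2: f() adds 10: level = 35 + 10 = 45.
Step 3: g() doubles: level = 45 * 2 = 90.
Step 4: result = 90

The answer is 90.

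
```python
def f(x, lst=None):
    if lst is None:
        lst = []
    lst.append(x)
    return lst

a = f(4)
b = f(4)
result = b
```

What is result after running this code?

Step 1: None default with guard creates a NEW list each call.
Step 2: a = [4] (fresh list). b = [4] (another fresh list).
Step 3: result = [4] (this is the fix for mutable default)

The answer is [4].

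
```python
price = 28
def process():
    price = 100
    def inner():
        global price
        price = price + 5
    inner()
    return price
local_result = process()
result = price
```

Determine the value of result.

Step 1: Global price = 28. process() creates local price = 100.
Step 2: inner() declares global price and adds 5: global price = 28 + 5 = 33.
Step 3: process() returns its local price = 100 (unaffected by inner).
Step 4: result = global price = 33

The answer is 33.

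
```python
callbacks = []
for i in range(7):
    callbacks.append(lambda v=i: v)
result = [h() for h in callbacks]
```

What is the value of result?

Step 1: Default arg v=i captures i at each iteration.
Step 2: Each lambda has its own default: 0, 1, ..., 6.
Step 3: result = [0, 1, 2, 3, 4, 5, 6]

The answer is [0, 1, 2, 3, 4, 5, 6].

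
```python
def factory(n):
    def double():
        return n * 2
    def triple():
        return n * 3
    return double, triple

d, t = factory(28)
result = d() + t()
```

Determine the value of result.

Step 1: Both closures capture the same n = 28.
Step 2: d() = 28 * 2 = 56, t() = 28 * 3 = 84.
Step 3: result = 56 + 84 = 140

The answer is 140.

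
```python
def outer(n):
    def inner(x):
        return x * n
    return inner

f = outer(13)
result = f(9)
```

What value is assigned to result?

Step 1: outer(13) creates a closure capturing n = 13.
Step 2: f(9) computes 9 * 13 = 117.
Step 3: result = 117

The answer is 117.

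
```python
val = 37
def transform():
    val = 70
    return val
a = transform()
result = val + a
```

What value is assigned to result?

Step 1: Global val = 37. transform() returns local val = 70.
Step 2: a = 70. Global val still = 37.
Step 3: result = 37 + 70 = 107

The answer is 107.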